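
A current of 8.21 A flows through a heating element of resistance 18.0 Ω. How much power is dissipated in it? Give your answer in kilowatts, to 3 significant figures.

1.21 kW

Current and resistance are given, so P = I²R is the direct form.
P = (8.210 A)² × 18.0 Ω = 1213 W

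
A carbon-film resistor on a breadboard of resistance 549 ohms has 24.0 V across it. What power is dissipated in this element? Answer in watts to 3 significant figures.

We know the drop across the element and its resistance — P = V²/R, one step.
P = (24.0 V)² / 549 Ω = 1.049 W

1.05 W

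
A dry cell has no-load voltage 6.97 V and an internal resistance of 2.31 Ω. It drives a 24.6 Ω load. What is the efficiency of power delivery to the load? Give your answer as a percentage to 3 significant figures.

91.4 %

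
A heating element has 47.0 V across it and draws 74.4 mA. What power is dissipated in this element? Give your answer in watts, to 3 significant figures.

3.50 W

Both the voltage across and the current through the element are known, so P = V I applies directly.
P = 47.0 V × 0.07440 A = 3.497 W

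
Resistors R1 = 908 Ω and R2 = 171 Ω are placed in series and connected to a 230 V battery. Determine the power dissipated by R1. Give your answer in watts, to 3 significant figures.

Series elements share the same current, so find I first, then use P = I²R.
R_total = 908 + 171 = 1079 Ω
I = V / R_total = 230 / 1079 = 0.2132 A
P_R1 = I² × R1 = (0.2132)² × 908 = 41.26 W

41.3 W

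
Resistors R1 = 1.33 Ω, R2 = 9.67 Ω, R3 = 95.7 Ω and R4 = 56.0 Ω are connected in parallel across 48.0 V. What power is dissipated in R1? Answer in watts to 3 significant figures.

1730 W

The supply voltage appears across each parallel branch — just use P = V²/R1.
P_R1 = V² / R1 = (48.0)² / 1.33 Ω = 1732 W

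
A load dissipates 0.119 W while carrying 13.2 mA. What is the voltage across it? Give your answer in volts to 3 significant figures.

9.02 V

The two known quantities fix the third via V = P / I.
V = 0.119 / 0.01320 = 9.015 V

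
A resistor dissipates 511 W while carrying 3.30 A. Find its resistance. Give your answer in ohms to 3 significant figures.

Inverting the appropriate power form: R = P / I².
R = 511 / (3.300)² = 46.92 Ω

46.9 Ω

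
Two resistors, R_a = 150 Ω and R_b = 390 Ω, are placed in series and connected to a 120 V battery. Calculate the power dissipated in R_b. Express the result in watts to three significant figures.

Since the resistors are in series they all carry the loop current I = V/R_total; the power in any one is I²R.
R_total = 150 + 390 = 540.0 Ω
I = V / R_total = 120 / 540.0 = 0.2222 A
P_R_b = I² × R_b = (0.2222)² × 390 = 19.26 W

19.3 W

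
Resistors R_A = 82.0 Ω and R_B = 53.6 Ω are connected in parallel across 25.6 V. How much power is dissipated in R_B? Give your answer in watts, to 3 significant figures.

12.2 W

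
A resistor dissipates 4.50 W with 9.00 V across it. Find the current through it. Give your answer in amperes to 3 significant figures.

0.500 A

The two known quantities fix the third via I = P / V.
I = 4.50 / 9.00 = 0.5000 A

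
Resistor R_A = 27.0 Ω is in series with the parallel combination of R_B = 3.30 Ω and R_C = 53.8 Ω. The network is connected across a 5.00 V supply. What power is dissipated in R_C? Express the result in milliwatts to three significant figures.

4.96 mW

Collapse R_B‖R_C to a single equivalent, reducing the network to two series elements.
R_p = (3.30×53.8)/(3.30+53.8) = 3.109 Ω
R_total = 27.0 + 3.109 = 30.11 Ω
I = V / R_total = 5.00 / 30.11 = 0.1661 A
Voltage across the parallel pair: V_p = I × R_p = 0.1661 × 3.109 = 0.5163 V
With V_p across R_C, its power is V_p²/R_C.
P_R_C = (0.5163)² / 53.8 = 0.004955 W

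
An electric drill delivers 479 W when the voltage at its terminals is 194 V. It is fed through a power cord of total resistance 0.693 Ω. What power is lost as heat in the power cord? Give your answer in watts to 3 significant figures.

4.22 W

The power cord is a series resistance carrying the load current; its dissipation is I²R_line.
I = P / V = 479 / 194 = 2.469 A through the power cord.
P_line = I² R_line = (2.469)² × 0.693 = 4.225 W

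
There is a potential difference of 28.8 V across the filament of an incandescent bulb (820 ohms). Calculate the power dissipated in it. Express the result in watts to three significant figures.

1.01 W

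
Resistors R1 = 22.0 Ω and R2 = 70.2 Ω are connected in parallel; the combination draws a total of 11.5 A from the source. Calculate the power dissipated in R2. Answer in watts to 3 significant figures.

The branches share the same voltage, but only the total current is given — find V from the equivalent resistance first.
1/R_eq = 1/22.0 + 1/70.2 ⇒ R_eq = 16.75 Ω
V = I_total × R_eq = 11.50 × 16.75 = 192.6 V
P_R2 = V² / R2 = (192.6)² / 70.2 = 528.6 W

529 W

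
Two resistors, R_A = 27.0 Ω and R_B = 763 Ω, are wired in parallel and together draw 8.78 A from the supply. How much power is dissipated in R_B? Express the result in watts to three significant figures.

68.7 W

Only the total current is stated, so first find the parallel equivalent to get the voltage across the combination.
1/R_eq = 1/27.0 + 1/763 ⇒ R_eq = 26.08 Ω
V = I_total × R_eq = 8.780 × 26.08 = 229.0 V
P_R_B = V² / R_B = (229.0)² / 763 = 68.70 W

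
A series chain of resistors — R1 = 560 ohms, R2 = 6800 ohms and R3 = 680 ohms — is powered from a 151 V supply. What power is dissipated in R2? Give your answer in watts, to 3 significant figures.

Series elements share the same current, so find I first, then use P = I²R.
R_total = 560 + 6800 + 680 = 8040 Ω
I = V / R_total = 151 / 8040 = 0.01878 A
P_R2 = I² × R2 = (0.01878)² × 6800 = 2.399 W

2.40 W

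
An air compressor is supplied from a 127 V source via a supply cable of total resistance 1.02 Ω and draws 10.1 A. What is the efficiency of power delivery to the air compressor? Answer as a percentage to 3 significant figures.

The supply cable carries the full 10.1 A.
P_line = I² R_line = (10.10)² × 1.02 = 104.1 W
P_source = V I = 127 × 10.10 = 1283 W; P_load = 1179 W
η = P_load / P_source = 1179 / 1283 = 0.9189

91.9 %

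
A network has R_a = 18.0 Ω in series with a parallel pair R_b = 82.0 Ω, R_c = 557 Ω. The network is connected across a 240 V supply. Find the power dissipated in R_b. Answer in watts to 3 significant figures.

448 W

First combine the parallel branches into one equivalent R_p, then R_a + R_p is a series pair.
R_p = (82.0×557)/(82.0+557) = 71.48 Ω
R_total = 18.0 + 71.48 = 89.48 Ω
I = V / R_total = 240 / 89.48 = 2.682 A
Voltage across the parallel pair: V_p = I × R_p = 2.682 × 71.48 = 191.7 V
R_b sees V_p directly, so P = V_p² / R_b.
P_R_b = (191.7)² / 82.0 = 448.2 W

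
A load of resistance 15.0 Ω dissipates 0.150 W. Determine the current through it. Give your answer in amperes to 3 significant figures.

From P = V I = I²R = V²/R, with the two given quantities we get I = √(P / R).
I = √(0.150 / 15.0) = 0.1000 A

0.100 A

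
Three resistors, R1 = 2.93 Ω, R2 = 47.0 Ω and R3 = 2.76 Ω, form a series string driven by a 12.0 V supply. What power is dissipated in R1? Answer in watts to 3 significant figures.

Since the resistors are in series they all carry the loop current I = V/R_total; the power in any one is I²R.
R_total = 2.93 + 47.0 + 2.76 = 52.69 Ω
I = V / R_total = 12.0 / 52.69 = 0.2277 A
P_R1 = I² × R1 = (0.2277)² × 2.93 = 0.1520 W

0.152 W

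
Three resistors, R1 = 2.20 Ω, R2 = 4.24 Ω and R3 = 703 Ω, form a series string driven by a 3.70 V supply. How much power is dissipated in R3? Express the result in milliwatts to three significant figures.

19.1 mW

The current is common to all series resistors; compute it, then apply P = I²R for the target.
R_total = 2.20 + 4.24 + 703 = 709.4 Ω
I = V / R_total = 3.70 / 709.4 = 0.005215 A
P_R3 = I² × R3 = (0.005215)² × 703 = 0.01912 W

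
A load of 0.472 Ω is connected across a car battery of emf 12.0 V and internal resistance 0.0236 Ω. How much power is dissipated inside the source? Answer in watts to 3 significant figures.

Internal loss is I²r, with I set by the total series resistance r+R.
I = ε / (r + R) = 12.0 / (0.0236 + 0.472) = 24.21 A
P_int = I² r = (24.21)² × 0.0236 = 13.84 W

13.8 W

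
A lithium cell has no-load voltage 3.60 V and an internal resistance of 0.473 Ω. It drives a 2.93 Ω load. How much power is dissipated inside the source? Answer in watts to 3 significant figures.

The source's internal resistance is just another series element carrying I; its dissipation is I²r.
I = ε / (r + R) = 3.60 / (0.473 + 2.93) = 1.058 A
P_int = I² r = (1.058)² × 0.473 = 0.5293 W

0.529 W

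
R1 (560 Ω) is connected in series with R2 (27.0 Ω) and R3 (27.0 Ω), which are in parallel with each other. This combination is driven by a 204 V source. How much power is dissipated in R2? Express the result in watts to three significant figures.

Collapse R2‖R3 to a single equivalent, reducing the network to two series elements.
R_p = (27.0×27.0)/(27.0+27.0) = 13.50 Ω
R_total = 560 + 13.50 = 573.5 Ω
I = V / R_total = 204 / 573.5 = 0.3557 A
Voltage across the parallel pair: V_p = I × R_p = 0.3557 × 13.50 = 4.802 V
With V_p across R2, its power is V_p²/R2.
P_R2 = (4.802)² / 27.0 = 0.8541 W

0.854 W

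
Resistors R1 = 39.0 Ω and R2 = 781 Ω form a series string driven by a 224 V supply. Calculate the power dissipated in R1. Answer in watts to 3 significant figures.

2.91 W

Every series element carries the same I. Get I from the total resistance, then P = I² × R1.
R_total = 39.0 + 781 = 820.0 Ω
I = V / R_total = 224 / 820.0 = 0.2732 A
P_R1 = I² × R1 = (0.2732)² × 39.0 = 2.910 W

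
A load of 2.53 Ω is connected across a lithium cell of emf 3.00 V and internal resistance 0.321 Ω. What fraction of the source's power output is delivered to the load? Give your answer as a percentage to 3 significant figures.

88.7 %

Both r and R carry the same current, so the power split is just the resistance split: η = R/(R+r).
η = R / (R + r) = 2.53 / (2.53 + 0.321) = 0.8874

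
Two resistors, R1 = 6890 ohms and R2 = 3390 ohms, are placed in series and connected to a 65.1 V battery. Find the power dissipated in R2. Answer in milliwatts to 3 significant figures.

In a series string the same current flows through every resistor — find that current, then P = I²R for the one we want.
R_total = 6890 + 3390 = 10280 Ω
I = V / R_total = 65.1 / 10280 = 0.006333 A
P_R2 = I² × R2 = (0.006333)² × 3390 = 0.1359 W

136 mW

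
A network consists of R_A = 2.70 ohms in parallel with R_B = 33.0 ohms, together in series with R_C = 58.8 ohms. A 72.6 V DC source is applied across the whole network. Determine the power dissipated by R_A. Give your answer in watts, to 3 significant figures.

Reduce the parallel combination to a single R_p; the circuit then becomes R_p in series with the remaining resistor.
R_p = (2.70×33.0)/(2.70+33.0) = 2.496 Ω
R_total = R_p + 58.8 = 2.496 + 58.8 = 61.30 Ω
I = V / R_total = 72.6 / 61.30 = 1.184 A
Voltage across the parallel pair: V_p = I × R_p = 1.184 × 2.496 = 2.956 V
R_A sits across V_p; its power is V_p²/R.
P_R_A = (2.956)² / 2.70 = 3.236 W

3.24 W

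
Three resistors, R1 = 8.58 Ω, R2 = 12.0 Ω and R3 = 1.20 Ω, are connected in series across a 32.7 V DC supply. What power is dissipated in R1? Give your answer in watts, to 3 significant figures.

In a series string the same current flows through every resistor — find that current, then P = I²R for the one we want.
R_total = 8.58 + 12.0 + 1.20 = 21.78 Ω
I = V / R_total = 32.7 / 21.78 = 1.501 A
P_R1 = I² × R1 = (1.501)² × 8.58 = 19.34 W

19.3 W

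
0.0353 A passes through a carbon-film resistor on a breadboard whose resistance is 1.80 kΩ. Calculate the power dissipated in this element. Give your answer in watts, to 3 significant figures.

2.24 W

The current through and the resistance of the element are both given; use P = I²R.
P = (0.03530 A)² × 1800 Ω = 2.243 W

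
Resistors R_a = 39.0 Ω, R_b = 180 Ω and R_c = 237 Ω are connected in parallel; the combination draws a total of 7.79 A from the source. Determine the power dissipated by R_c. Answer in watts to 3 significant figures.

We need the common branch voltage; get it from I_total × R_eq, then P = V²/R for the branch.
1/R_eq = 1/39.0 + 1/180 + 1/237 ⇒ R_eq = 28.24 Ω
V = I_total × R_eq = 7.790 × 28.24 = 220.0 V
P_R_c = V² / R_c = (220.0)² / 237 = 204.1 W

204 W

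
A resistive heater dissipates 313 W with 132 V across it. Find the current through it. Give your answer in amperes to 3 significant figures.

Inverting the appropriate power form: I = P / V.
I = 313 / 132 = 2.371 A

2.37 A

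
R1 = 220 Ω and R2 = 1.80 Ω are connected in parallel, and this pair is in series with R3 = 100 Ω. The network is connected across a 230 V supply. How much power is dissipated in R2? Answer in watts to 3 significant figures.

Combine R1 and R2 into their parallel equivalent first, reducing the network to two series resistors.
R_p = (220×1.80)/(220+1.80) = 1.785 Ω
R_total = R_p + 100 = 1.785 + 100 = 101.8 Ω
I = V / R_total = 230 / 101.8 = 2.260 A
Voltage across the parallel pair: V_p = I × R_p = 2.260 × 1.785 = 4.034 V
R2 has V_p across it, so P = V_p²/R2.
P_R2 = (4.034)² / 1.80 = 9.042 W

9.04 W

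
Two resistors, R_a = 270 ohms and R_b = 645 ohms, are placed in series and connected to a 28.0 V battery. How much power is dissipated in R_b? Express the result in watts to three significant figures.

0.604 W

Series elements share the same current, so find I first, then use P = I²R.
R_total = 270 + 645 = 915.0 Ω
I = V / R_total = 28.0 / 915.0 = 0.03060 A
P_R_b = I² × R_b = (0.03060)² × 645 = 0.6040 W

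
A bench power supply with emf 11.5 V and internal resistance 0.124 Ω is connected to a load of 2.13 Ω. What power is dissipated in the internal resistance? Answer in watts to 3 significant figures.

3.23 W

Internal loss is I²r, with I set by the total series resistance r+R.
I = ε / (r + R) = 11.5 / (0.124 + 2.13) = 5.102 A
P_int = I² r = (5.102)² × 0.124 = 3.228 W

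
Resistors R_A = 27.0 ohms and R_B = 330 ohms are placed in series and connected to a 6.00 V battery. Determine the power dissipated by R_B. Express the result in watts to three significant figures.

Since the resistors are in series they all carry the loop current I = V/R_total; the power in any one is I²R.
R_total = 27.0 + 330 = 357.0 Ω
I = V / R_total = 6.00 / 357.0 = 0.01681 A
P_R_B = I² × R_B = (0.01681)² × 330 = 0.09321 W

0.0932 W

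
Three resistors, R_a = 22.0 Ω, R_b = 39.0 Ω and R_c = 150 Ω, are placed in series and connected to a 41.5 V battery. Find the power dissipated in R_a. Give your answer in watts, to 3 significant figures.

0.851 W

The current is common to all series resistors; compute it, then apply P = I²R for the target.
R_total = 22.0 + 39.0 + 150 = 211.0 Ω
I = V / R_total = 41.5 / 211.0 = 0.1967 A
P_R_a = I² × R_a = (0.1967)² × 22.0 = 0.8510 W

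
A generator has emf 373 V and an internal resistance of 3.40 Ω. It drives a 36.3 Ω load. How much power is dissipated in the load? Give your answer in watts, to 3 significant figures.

3200 W

Load and internal resistance form a series loop — compute the loop current, then the load power via I²R.
I = ε / (r + R) = 373 / (3.40 + 36.3) = 9.395 A
P_load = I² R = (9.395)² × 36.3 = 3204 W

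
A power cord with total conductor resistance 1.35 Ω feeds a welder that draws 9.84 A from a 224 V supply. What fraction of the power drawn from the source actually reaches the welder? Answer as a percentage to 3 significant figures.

The power cord carries the full 9.84 A.
P_line = I² R_line = (9.840)² × 1.35 = 130.7 W
P_source = V I = 224 × 9.840 = 2204 W; P_load = 2073 W
η = P_load / P_source = 2073 / 2204 = 0.9407

94.1 %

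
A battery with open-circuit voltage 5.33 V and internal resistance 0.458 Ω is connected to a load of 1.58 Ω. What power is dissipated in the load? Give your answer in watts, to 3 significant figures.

10.8 W

Load and internal resistance form a series loop — compute the loop current, then the load power via I²R.
I = ε / (r + R) = 5.33 / (0.458 + 1.58) = 2.615 A
P_load = I² R = (2.615)² × 1.58 = 10.81 W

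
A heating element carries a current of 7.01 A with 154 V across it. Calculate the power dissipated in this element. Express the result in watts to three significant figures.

1080 W

Both the voltage across and the current through the element are known, so P = V I applies directly.
P = 154 V × 7.010 A = 1080 W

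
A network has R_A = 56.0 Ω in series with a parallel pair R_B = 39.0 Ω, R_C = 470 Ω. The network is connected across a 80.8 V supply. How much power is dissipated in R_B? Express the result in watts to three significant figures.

Collapse R_B‖R_C to a single equivalent, reducing the network to two series elements.
R_p = (39.0×470)/(39.0+470) = 36.01 Ω
R_total = 56.0 + 36.01 = 92.01 Ω
I = V / R_total = 80.8 / 92.01 = 0.8781 A
Voltage across the parallel pair: V_p = I × R_p = 0.8781 × 36.01 = 31.62 V
R_B is across V_p, so use P = V²/R for that branch.
P_R_B = (31.62)² / 39.0 = 25.64 W

25.6 W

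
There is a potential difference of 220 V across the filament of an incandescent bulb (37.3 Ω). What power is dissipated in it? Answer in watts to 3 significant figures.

1300 W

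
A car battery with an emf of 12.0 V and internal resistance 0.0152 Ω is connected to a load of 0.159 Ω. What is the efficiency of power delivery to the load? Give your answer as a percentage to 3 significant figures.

91.3 %

Efficiency is P_load / P_total. With a series r and R sharing the same I, P = I²R for each, so η = R/(R+r).
η = R / (R + r) = 0.159 / (0.159 + 0.0152) = 0.9127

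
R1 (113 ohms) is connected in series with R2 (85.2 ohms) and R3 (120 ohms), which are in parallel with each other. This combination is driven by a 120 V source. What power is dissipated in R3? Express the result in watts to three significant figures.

11.2 W

Replace R2 and R3 with their parallel equivalent so the circuit becomes R1 in series with R_p.
R_p = (85.2×120)/(85.2+120) = 49.82 Ω
R_total = 113 + 49.82 = 162.8 Ω
I = V / R_total = 120 / 162.8 = 0.7370 A
Voltage across the parallel pair: V_p = I × R_p = 0.7370 × 49.82 = 36.72 V
R3 sees V_p directly, so P = V_p² / R3.
P_R3 = (36.72)² / 120 = 11.24 W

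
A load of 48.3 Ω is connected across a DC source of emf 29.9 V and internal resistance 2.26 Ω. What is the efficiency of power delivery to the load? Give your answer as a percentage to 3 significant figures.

95.5 %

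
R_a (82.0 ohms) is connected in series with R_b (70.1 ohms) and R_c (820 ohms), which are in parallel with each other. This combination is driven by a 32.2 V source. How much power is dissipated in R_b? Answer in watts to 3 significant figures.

Reduce the parallel pair to R_p first; the network is then a simple series string.
R_p = (70.1×820)/(70.1+820) = 64.58 Ω
R_total = 82.0 + 64.58 = 146.6 Ω
I = V / R_total = 32.2 / 146.6 = 0.2197 A
Voltage across the parallel pair: V_p = I × R_p = 0.2197 × 64.58 = 14.19 V
R_b sees V_p directly, so P = V_p² / R_b.
P_R_b = (14.19)² / 70.1 = 2.871 W

2.87 W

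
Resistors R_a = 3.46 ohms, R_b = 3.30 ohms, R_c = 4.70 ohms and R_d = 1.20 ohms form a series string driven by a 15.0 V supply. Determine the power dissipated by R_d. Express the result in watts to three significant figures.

Since the resistors are in series they all carry the loop current I = V/R_total; the power in any one is I²R.
R_total = 3.46 + 3.30 + 4.70 + 1.20 = 12.66 Ω
I = V / R_total = 15.0 / 12.66 = 1.185 A
P_R_d = I² × R_d = (1.185)² × 1.20 = 1.685 W

1.68 W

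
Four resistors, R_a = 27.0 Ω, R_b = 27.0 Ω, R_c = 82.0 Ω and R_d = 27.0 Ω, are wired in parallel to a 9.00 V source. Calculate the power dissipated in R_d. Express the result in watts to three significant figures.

Every branch has 9.00 V across it, so for R_d the power is simply V²/R.
P_R_d = V² / R_d = (9.00)² / 27.0 Ω = 3.000 W

3.00 W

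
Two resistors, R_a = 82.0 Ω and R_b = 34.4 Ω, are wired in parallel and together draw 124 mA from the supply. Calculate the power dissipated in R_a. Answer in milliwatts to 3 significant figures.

We need the common branch voltage; get it from I_total × R_eq, then P = V²/R for the branch.
1/R_eq = 1/82.0 + 1/34.4 ⇒ R_eq = 24.23 Ω
V = I_total × R_eq = 0.1240 × 24.23 = 3.005 V
P_R_a = V² / R_a = (3.005)² / 82.0 = 0.1101 W

110 mW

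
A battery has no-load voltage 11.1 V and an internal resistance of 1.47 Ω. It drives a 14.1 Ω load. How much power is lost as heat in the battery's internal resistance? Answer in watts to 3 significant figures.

0.747 W

The source's internal resistance is just another series element carrying I; its dissipation is I²r.
I = ε / (r + R) = 11.1 / (1.47 + 14.1) = 0.7129 A
P_int = I² r = (0.7129)² × 1.47 = 0.7471 W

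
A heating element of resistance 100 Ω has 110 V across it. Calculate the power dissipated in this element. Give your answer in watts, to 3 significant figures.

We know the drop across the element and its resistance — P = V²/R, one step.
P = (110 V)² / 100 Ω = 121.0 W

121 W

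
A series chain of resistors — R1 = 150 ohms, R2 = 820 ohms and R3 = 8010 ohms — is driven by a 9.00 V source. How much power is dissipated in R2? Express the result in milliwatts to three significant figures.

Every series element carries the same I. Get I from the total resistance, then P = I² × R2.
R_total = 150 + 820 + 8010 = 8980 Ω
I = V / R_total = 9.00 / 8980 = 0.001002 A
P_R2 = I² × R2 = (0.001002)² × 820 = 0.0008237 W

0.824 mW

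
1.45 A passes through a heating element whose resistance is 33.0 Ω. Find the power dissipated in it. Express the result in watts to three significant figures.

69.4 W

Current and resistance are given, so P = I²R is the direct form.
P = (1.450 A)² × 33.0 Ω = 69.38 W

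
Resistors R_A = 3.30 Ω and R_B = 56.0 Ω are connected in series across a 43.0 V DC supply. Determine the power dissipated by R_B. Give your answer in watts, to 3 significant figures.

29.4 W

Every series element carries the same I. Get I from the total resistance, then P = I² × R_B.
R_total = 3.30 + 56.0 = 59.30 Ω
I = V / R_total = 43.0 / 59.30 = 0.7251 A
P_R_B = I² × R_B = (0.7251)² × 56.0 = 29.45 W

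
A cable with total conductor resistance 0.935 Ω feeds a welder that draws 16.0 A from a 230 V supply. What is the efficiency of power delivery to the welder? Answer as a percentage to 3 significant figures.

93.5 %

The cable carries the full 16.0 A.
P_line = I² R_line = (16.00)² × 0.935 = 239.4 W
P_source = V I = 230 × 16.00 = 3680 W; P_load = 3441 W
η = P_load / P_source = 3441 / 3680 = 0.9350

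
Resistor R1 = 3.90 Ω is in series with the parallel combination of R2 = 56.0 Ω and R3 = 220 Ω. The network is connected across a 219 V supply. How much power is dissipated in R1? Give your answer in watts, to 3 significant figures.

79.4 W

Collapse R2‖R3 to a single equivalent, reducing the network to two series elements.
R_p = (56.0×220)/(56.0+220) = 44.64 Ω
R_total = 3.90 + 44.64 = 48.54 Ω
I = V / R_total = 219 / 48.54 = 4.512 A
The full supply current passes through R1: P = I²R.
P_R1 = (4.512)² × 3.90 = 79.40 W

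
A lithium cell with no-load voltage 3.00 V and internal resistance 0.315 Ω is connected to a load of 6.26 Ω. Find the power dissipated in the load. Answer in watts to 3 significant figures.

1.30 W

Find the circuit current first, then P = I²R for the load (series elements share I).
I = ε / (r + R) = 3.00 / (0.315 + 6.26) = 0.4563 A
P_load = I² R = (0.4563)² × 6.26 = 1.303 W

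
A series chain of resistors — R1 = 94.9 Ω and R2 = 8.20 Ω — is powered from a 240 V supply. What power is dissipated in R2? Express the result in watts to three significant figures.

Since the resistors are in series they all carry the loop current I = V/R_total; the power in any one is I²R.
R_total = 94.9 + 8.20 = 103.1 Ω
I = V / R_total = 240 / 103.1 = 2.328 A
P_R2 = I² × R2 = (2.328)² × 8.20 = 44.43 W

44.4 W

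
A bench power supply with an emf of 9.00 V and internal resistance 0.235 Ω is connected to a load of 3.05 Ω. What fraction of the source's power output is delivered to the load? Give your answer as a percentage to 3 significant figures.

The source delivers εI, of which I²R reaches the load and I²r is lost; since I is common, η = R/(R+r).
η = R / (R + r) = 3.05 / (3.05 + 0.235) = 0.9285

92.8 %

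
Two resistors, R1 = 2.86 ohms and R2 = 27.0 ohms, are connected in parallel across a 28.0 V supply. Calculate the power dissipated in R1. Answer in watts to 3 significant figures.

274 W

The supply voltage appears across each parallel branch — just use P = V²/R1.
P_R1 = V² / R1 = (28.0)² / 2.86 Ω = 274.1 W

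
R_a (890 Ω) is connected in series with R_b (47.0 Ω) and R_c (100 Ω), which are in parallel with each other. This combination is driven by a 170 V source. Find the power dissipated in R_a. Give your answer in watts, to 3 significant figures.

30.3 W

Reduce the parallel pair to R_p first; the network is then a simple series string.
R_p = (47.0×100)/(47.0+100) = 31.97 Ω
R_total = 890 + 31.97 = 922.0 Ω
I = V / R_total = 170 / 922.0 = 0.1844 A
All the current flows through R_a; use P = I²R.
P_R_a = (0.1844)² × 890 = 30.26 W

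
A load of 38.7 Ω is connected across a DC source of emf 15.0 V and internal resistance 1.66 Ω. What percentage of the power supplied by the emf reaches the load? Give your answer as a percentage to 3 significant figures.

Efficiency is P_load / P_total. With a series r and R sharing the same I, P = I²R for each, so η = R/(R+r).
η = R / (R + r) = 38.7 / (38.7 + 1.66) = 0.9589

95.9 %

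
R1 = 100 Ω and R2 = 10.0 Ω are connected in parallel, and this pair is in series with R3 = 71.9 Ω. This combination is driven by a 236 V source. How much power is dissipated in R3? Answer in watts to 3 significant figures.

First find R_p for the parallel pair, then treat R_p + R3 as a series loop.
R_p = (100×10.0)/(100+10.0) = 9.091 Ω
R_total = R_p + 71.9 = 9.091 + 71.9 = 80.99 Ω
I = V / R_total = 236 / 80.99 = 2.914 A
R3 carries the full series current, so P = I²R.
P_R3 = (2.914)² × 71.9 = 610.5 W

610 W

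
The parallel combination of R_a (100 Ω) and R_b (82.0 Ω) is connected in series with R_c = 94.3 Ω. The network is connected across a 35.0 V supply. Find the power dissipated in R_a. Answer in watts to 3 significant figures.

Collapse the R_a‖R_b pair into one equivalent R_p; then R_p and R_c form a series string.
R_p = (100×82.0)/(100+82.0) = 45.05 Ω
R_total = R_p + 94.3 = 45.05 + 94.3 = 139.4 Ω
I = V / R_total = 35.0 / 139.4 = 0.2512 A
Voltage across the parallel pair: V_p = I × R_p = 0.2512 × 45.05 = 11.32 V
R_a sits across V_p; its power is V_p²/R.
P_R_a = (11.32)² / 100 = 1.280 W

1.28 W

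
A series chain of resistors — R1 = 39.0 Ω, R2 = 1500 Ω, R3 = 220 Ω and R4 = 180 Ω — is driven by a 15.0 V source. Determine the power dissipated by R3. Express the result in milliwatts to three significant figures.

In a series string the same current flows through every resistor — find that current, then P = I²R for the one we want.
R_total = 39.0 + 1500 + 220 + 180 = 1939 Ω
I = V / R_total = 15.0 / 1939 = 0.007736 A
P_R3 = I² × R3 = (0.007736)² × 220 = 0.01317 W

13.2 mW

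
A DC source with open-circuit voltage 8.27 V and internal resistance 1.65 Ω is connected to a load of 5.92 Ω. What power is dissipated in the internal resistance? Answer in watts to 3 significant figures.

1.97 W

r is in series with the load, so it carries the full circuit current — the loss in it is I²r.
I = ε / (r + R) = 8.27 / (1.65 + 5.92) = 1.092 A
P_int = I² r = (1.092)² × 1.65 = 1.969 W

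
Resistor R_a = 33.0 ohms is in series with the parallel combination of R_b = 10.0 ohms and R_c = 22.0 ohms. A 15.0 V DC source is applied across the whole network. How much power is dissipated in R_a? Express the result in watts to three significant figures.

First combine the parallel branches into one equivalent R_p, then R_a + R_p is a series pair.
R_p = (10.0×22.0)/(10.0+22.0) = 6.875 Ω
R_total = 33.0 + 6.875 = 39.88 Ω
I = V / R_total = 15.0 / 39.88 = 0.3762 A
R_a carries the full series current, so P = I²R.
P_R_a = (0.3762)² × 33.0 = 4.670 W

4.67 W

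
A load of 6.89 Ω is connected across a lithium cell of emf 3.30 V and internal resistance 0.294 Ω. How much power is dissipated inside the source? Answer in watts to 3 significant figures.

0.0620 W

The internal resistance carries the same current as the load; P_int = I²r.
I = ε / (r + R) = 3.30 / (0.294 + 6.89) = 0.4594 A
P_int = I² r = (0.4594)² × 0.294 = 0.06204 W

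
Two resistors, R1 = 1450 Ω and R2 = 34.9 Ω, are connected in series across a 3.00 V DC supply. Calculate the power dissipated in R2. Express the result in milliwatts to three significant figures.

Every series element carries the same I. Get I from the total resistance, then P = I² × R2.
R_total = 1450 + 34.9 = 1485 Ω
I = V / R_total = 3.00 / 1485 = 0.002020 A
P_R2 = I² × R2 = (0.002020)² × 34.9 = 0.0001425 W

0.142 mW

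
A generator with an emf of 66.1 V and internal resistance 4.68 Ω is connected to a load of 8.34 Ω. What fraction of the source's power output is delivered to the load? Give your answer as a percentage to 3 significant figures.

64.1 %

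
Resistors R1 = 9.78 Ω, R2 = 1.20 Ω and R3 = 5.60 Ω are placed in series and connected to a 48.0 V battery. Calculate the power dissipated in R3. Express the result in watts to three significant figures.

46.9 W

Every series element carries the same I. Get I from the total resistance, then P = I² × R3.
R_total = 9.78 + 1.20 + 5.60 = 16.58 Ω
I = V / R_total = 48.0 / 16.58 = 2.895 A
P_R3 = I² × R3 = (2.895)² × 5.60 = 46.94 W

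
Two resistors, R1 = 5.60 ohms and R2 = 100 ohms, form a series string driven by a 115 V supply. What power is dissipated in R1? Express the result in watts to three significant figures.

6.64 W

In a series string the same current flows through every resistor — find that current, then P = I²R for the one we want.
R_total = 5.60 + 100 = 105.6 Ω
I = V / R_total = 115 / 105.6 = 1.089 A
P_R1 = I² × R1 = (1.089)² × 5.60 = 6.641 W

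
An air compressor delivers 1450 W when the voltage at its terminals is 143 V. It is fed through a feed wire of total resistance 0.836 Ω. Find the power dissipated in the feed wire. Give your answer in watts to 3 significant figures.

The feed wire is a series resistance carrying the load current; its dissipation is I²R_line.
I = P / V = 1450 / 143 = 10.14 A through the feed wire.
P_line = I² R_line = (10.14)² × 0.836 = 85.95 W

86.0 W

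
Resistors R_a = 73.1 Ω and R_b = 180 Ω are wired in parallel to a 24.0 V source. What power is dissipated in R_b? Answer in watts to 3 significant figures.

Parallel branches share the same voltage; P = V²/R gives the branch power in one step.
P_R_b = V² / R_b = (24.0)² / 180 Ω = 3.200 W

3.20 W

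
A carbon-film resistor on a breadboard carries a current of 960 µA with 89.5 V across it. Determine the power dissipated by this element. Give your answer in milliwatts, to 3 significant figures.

85.9 mW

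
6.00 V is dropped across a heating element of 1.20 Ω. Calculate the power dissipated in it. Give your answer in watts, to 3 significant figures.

30.0 W

Voltage and resistance are given, so P = V²/R is the one-step route.
P = (6.00 V)² / 1.20 Ω = 30.00 W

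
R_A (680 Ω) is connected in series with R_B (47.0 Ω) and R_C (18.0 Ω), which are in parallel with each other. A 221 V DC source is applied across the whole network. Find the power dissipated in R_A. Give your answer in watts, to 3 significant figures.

Reduce the parallel pair to R_p first; the network is then a simple series string.
R_p = (47.0×18.0)/(47.0+18.0) = 13.02 Ω
R_total = 680 + 13.02 = 693.0 Ω
I = V / R_total = 221 / 693.0 = 0.3189 A
R_A is in the main series path, so its power is I²R_A.
P_R_A = (0.3189)² × 680 = 69.15 W

69.2 W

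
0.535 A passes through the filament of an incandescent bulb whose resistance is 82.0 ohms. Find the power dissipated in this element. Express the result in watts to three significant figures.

23.5 W

Knowing I and R, the power is just I²R — no need to find V first.
P = (0.5350 A)² × 82.0 Ω = 23.47 W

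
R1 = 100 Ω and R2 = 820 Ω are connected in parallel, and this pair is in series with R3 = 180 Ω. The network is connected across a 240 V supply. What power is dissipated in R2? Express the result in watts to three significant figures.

Reduce the parallel combination to a single R_p; the circuit then becomes R_p in series with the remaining resistor.
R_p = (100×820)/(100+820) = 89.13 Ω
R_total = R_p + 180 = 89.13 + 180 = 269.1 Ω
I = V / R_total = 240 / 269.1 = 0.8918 A
Voltage across the parallel pair: V_p = I × R_p = 0.8918 × 89.13 = 79.48 V
R2 has V_p across it, so P = V_p²/R2.
P_R2 = (79.48)² / 820 = 7.704 W

7.70 W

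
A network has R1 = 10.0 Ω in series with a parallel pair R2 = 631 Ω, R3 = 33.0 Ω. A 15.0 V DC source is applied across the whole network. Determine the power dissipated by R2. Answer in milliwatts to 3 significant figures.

205 mW

Reduce the parallel pair to R_p first; the network is then a simple series string.
R_p = (631×33.0)/(631+33.0) = 31.36 Ω
R_total = 10.0 + 31.36 = 41.36 Ω
I = V / R_total = 15.0 / 41.36 = 0.3627 A
Voltage across the parallel pair: V_p = I × R_p = 0.3627 × 31.36 = 11.37 V
R2 sees V_p directly, so P = V_p² / R2.
P_R2 = (11.37)² / 631 = 0.2050 W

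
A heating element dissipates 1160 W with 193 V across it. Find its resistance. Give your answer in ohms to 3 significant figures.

Rearranging the power relation for the two known quantities gives R = V² / P.
R = (193)² / 1160 = 32.11 Ω

32.1 Ω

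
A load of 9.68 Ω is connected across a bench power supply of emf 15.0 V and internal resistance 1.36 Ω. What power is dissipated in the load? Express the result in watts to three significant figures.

17.9 W

Load and internal resistance form a series loop — compute the loop current, then the load power via I²R.
I = ε / (r + R) = 15.0 / (1.36 + 9.68) = 1.359 A
P_load = I² R = (1.359)² × 9.68 = 17.87 W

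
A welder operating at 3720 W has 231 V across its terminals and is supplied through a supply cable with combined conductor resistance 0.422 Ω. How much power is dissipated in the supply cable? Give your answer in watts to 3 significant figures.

109 W

Only the current and the line resistance are needed for the I²R loss.
I = P / V = 3720 / 231 = 16.10 A through the supply cable.
P_line = I² R_line = (16.10)² × 0.422 = 109.4 W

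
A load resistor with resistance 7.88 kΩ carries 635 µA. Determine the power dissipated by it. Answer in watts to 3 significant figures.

The current through and the resistance of the element are both given; use P = I²R.
P = (0.0006350 A)² × 7880 Ω = 0.003177 W

0.00318 W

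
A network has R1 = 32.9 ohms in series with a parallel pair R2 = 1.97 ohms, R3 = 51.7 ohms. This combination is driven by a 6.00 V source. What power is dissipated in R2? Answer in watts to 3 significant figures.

0.0543 W

First combine the parallel branches into one equivalent R_p, then R1 + R_p is a series pair.
R_p = (1.97×51.7)/(1.97+51.7) = 1.898 Ω
R_total = 32.9 + 1.898 = 34.80 Ω
I = V / R_total = 6.00 / 34.80 = 0.1724 A
Voltage across the parallel pair: V_p = I × R_p = 0.1724 × 1.898 = 0.3272 V
R2 sees V_p directly, so P = V_p² / R2.
P_R2 = (0.3272)² / 1.97 = 0.05435 W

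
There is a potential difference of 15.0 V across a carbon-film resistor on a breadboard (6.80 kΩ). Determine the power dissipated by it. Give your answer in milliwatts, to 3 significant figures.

33.1 mW

V and R are stated; P = V²/R avoids computing the current.
P = (15.0 V)² / 6800 Ω = 0.03309 W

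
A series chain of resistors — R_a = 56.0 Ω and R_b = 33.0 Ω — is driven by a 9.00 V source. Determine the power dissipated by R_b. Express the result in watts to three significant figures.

The current is common to all series resistors; compute it, then apply P = I²R for the target.
R_total = 56.0 + 33.0 = 89.00 Ω
I = V / R_total = 9.00 / 89.00 = 0.1011 A
P_R_b = I² × R_b = (0.1011)² × 33.0 = 0.3375 W

0.337 W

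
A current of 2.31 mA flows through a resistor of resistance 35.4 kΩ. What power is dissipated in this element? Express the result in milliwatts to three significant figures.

Knowing I and R, the power is just I²R — no need to find V first.
P = (0.002310 A)² × 35400 Ω = 0.1889 W

189 mW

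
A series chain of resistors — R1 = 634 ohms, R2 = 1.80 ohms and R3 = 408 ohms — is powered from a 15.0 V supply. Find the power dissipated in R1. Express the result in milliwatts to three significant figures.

Series elements share the same current, so find I first, then use P = I²R.
R_total = 634 + 1.80 + 408 = 1044 Ω
I = V / R_total = 15.0 / 1044 = 0.01437 A
P_R1 = I² × R1 = (0.01437)² × 634 = 0.1309 W

131 mW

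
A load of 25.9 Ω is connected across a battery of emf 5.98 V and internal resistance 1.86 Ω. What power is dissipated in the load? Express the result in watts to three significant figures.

The internal resistance and the load are in series, so the same I flows through both; get I from ε/(r+R), then I²R for the load.
I = ε / (r + R) = 5.98 / (1.86 + 25.9) = 0.2154 A
P_load = I² R = (0.2154)² × 25.9 = 1.202 W

1.20 W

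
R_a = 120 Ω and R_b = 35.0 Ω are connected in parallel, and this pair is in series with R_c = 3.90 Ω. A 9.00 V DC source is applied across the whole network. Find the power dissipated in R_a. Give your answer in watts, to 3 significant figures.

0.516 W

Reduce the parallel combination to a single R_p; the circuit then becomes R_p in series with the remaining resistor.
R_p = (120×35.0)/(120+35.0) = 27.10 Ω
R_total = R_p + 3.90 = 27.10 + 3.90 = 31.00 Ω
I = V / R_total = 9.00 / 31.00 = 0.2904 A
Voltage across the parallel pair: V_p = I × R_p = 0.2904 × 27.10 = 7.868 V
R_a sits across V_p; its power is V_p²/R.
P_R_a = (7.868)² / 120 = 0.5158 W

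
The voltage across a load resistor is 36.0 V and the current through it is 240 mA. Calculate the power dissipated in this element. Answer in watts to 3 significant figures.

8.64 W

Since both terminal voltage and current are stated, P = V I gives the power in one step.
P = 36.0 V × 0.2400 A = 8.640 W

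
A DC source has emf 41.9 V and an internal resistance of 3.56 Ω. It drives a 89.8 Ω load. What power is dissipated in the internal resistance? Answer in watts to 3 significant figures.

Internal loss is I²r, with I set by the total series resistance r+R.
I = ε / (r + R) = 41.9 / (3.56 + 89.8) = 0.4488 A
P_int = I² r = (0.4488)² × 3.56 = 0.7171 W

0.717 W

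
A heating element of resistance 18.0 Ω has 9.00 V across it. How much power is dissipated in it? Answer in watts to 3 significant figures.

Voltage and resistance are given, so P = V²/R is the one-step route.
P = (9.00 V)² / 18.0 Ω = 4.500 W

4.50 W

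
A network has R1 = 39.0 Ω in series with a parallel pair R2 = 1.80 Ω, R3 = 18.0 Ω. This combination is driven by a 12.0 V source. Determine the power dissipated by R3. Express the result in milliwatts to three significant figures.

First combine the parallel branches into one equivalent R_p, then R1 + R_p is a series pair.
R_p = (1.80×18.0)/(1.80+18.0) = 1.636 Ω
R_total = 39.0 + 1.636 = 40.64 Ω
I = V / R_total = 12.0 / 40.64 = 0.2953 A
Voltage across the parallel pair: V_p = I × R_p = 0.2953 × 1.636 = 0.4832 V
R3 is across V_p, so use P = V²/R for that branch.
P_R3 = (0.4832)² / 18.0 = 0.01297 W

13.0 mW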